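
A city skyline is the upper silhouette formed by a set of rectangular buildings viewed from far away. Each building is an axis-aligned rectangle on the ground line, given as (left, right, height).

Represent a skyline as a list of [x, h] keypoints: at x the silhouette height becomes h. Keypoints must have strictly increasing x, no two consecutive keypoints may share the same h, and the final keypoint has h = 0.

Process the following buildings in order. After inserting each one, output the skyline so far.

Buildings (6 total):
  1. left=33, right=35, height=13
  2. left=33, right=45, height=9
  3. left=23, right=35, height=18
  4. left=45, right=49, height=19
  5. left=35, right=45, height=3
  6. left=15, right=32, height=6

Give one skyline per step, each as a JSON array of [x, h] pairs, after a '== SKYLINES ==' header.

== SKYLINES ==
[[33,13],[35,0]]
[[33,13],[35,9],[45,0]]
[[23,18],[35,9],[45,0]]
[[23,18],[35,9],[45,19],[49,0]]
[[23,18],[35,9],[45,19],[49,0]]
[[15,6],[23,18],[35,9],[45,19],[49,0]]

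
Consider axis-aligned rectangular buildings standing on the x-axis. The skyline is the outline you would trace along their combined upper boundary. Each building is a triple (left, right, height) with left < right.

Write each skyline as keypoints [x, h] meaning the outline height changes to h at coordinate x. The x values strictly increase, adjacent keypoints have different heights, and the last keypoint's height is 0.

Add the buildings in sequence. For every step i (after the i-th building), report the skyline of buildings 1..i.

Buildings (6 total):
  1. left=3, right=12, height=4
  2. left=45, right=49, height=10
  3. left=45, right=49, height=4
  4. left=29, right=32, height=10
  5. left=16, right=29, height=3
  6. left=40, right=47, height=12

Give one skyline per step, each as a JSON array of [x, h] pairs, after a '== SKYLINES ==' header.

== SKYLINES ==
[[3,4],[12,0]]
[[3,4],[12,0],[45,10],[49,0]]
[[3,4],[12,0],[45,10],[49,0]]
[[3,4],[12,0],[29,10],[32,0],[45,10],[49,0]]
[[3,4],[12,0],[16,3],[29,10],[32,0],[45,10],[49,0]]
[[3,4],[12,0],[16,3],[29,10],[32,0],[40,12],[47,10],[49,0]]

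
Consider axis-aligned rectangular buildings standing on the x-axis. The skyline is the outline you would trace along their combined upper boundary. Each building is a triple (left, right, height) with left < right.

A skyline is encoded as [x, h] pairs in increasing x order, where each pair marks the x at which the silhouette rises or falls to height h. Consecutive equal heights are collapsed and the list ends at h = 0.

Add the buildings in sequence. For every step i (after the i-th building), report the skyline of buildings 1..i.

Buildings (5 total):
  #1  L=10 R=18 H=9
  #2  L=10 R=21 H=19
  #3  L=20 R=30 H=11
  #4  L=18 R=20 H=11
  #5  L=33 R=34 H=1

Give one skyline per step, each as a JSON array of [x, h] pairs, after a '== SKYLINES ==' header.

== SKYLINES ==
[[10,9],[18,0]]
[[10,19],[21,0]]
[[10,19],[21,11],[30,0]]
[[10,19],[21,11],[30,0]]
[[10,19],[21,11],[30,0],[33,1],[34,0]]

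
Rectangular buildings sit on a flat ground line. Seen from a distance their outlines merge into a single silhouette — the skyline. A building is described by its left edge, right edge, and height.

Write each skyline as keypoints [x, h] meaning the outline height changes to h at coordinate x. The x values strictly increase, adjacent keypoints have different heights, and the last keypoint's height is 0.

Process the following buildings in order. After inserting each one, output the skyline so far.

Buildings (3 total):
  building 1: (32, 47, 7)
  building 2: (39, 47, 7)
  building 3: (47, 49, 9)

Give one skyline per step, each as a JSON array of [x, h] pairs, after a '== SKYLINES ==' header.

== SKYLINES ==
[[32,7],[47,0]]
[[32,7],[47,0]]
[[32,7],[47,9],[49,0]]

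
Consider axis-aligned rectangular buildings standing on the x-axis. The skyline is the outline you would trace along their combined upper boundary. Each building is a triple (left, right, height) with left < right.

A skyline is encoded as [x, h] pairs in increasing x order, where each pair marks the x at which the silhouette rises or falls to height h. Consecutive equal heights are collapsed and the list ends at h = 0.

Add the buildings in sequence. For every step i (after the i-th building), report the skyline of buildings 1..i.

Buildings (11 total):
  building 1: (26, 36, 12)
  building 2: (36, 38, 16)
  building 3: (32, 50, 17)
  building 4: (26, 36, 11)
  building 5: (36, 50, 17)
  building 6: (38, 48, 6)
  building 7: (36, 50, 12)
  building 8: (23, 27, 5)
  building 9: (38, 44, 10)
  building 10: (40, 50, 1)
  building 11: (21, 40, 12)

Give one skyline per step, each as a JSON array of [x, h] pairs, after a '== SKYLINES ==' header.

== SKYLINES ==
[[26,12],[36,0]]
[[26,12],[36,16],[38,0]]
[[26,12],[32,17],[50,0]]
[[26,12],[32,17],[50,0]]
[[26,12],[32,17],[50,0]]
[[26,12],[32,17],[50,0]]
[[26,12],[32,17],[50,0]]
[[23,5],[26,12],[32,17],[50,0]]
[[23,5],[26,12],[32,17],[50,0]]
[[23,5],[26,12],[32,17],[50,0]]
[[21,12],[32,17],[50,0]]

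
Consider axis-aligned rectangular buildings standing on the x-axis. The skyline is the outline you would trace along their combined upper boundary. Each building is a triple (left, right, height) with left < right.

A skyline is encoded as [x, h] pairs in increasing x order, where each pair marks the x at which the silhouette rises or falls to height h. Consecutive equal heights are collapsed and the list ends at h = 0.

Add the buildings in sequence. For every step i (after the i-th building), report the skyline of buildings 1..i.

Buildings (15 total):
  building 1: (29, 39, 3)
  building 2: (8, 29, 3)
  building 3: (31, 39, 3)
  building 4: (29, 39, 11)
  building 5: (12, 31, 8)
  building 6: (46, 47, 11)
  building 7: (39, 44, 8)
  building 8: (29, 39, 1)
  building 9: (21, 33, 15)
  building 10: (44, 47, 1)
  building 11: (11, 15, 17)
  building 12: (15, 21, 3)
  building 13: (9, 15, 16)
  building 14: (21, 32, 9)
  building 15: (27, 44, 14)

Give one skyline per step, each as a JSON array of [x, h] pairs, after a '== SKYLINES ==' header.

== SKYLINES ==
[[29,3],[39,0]]
[[8,3],[39,0]]
[[8,3],[39,0]]
[[8,3],[29,11],[39,0]]
[[8,3],[12,8],[29,11],[39,0]]
[[8,3],[12,8],[29,11],[39,0],[46,11],[47,0]]
[[8,3],[12,8],[29,11],[39,8],[44,0],[46,11],[47,0]]
[[8,3],[12,8],[29,11],[39,8],[44,0],[46,11],[47,0]]
[[8,3],[12,8],[21,15],[33,11],[39,8],[44,0],[46,11],[47,0]]
[[8,3],[12,8],[21,15],[33,11],[39,8],[44,1],[46,11],[47,0]]
[[8,3],[11,17],[15,8],[21,15],[33,11],[39,8],[44,1],[46,11],[47,0]]
[[8,3],[11,17],[15,8],[21,15],[33,11],[39,8],[44,1],[46,11],[47,0]]
[[8,3],[9,16],[11,17],[15,8],[21,15],[33,11],[39,8],[44,1],[46,11],[47,0]]
[[8,3],[9,16],[11,17],[15,8],[21,15],[33,11],[39,8],[44,1],[46,11],[47,0]]
[[8,3],[9,16],[11,17],[15,8],[21,15],[33,14],[44,1],[46,11],[47,0]]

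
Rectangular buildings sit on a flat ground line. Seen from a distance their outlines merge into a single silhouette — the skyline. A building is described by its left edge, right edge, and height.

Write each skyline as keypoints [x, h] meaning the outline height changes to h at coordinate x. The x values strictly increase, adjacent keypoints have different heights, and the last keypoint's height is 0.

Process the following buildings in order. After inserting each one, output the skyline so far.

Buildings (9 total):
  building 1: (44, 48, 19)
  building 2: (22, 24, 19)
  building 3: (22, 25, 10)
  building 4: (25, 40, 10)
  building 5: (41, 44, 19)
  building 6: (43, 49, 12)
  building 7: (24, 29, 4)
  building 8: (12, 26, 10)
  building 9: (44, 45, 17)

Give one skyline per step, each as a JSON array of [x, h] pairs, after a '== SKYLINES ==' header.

== SKYLINES ==
[[44,19],[48,0]]
[[22,19],[24,0],[44,19],[48,0]]
[[22,19],[24,10],[25,0],[44,19],[48,0]]
[[22,19],[24,10],[40,0],[44,19],[48,0]]
[[22,19],[24,10],[40,0],[41,19],[48,0]]
[[22,19],[24,10],[40,0],[41,19],[48,12],[49,0]]
[[22,19],[24,10],[40,0],[41,19],[48,12],[49,0]]
[[12,10],[22,19],[24,10],[40,0],[41,19],[48,12],[49,0]]
[[12,10],[22,19],[24,10],[40,0],[41,19],[48,12],[49,0]]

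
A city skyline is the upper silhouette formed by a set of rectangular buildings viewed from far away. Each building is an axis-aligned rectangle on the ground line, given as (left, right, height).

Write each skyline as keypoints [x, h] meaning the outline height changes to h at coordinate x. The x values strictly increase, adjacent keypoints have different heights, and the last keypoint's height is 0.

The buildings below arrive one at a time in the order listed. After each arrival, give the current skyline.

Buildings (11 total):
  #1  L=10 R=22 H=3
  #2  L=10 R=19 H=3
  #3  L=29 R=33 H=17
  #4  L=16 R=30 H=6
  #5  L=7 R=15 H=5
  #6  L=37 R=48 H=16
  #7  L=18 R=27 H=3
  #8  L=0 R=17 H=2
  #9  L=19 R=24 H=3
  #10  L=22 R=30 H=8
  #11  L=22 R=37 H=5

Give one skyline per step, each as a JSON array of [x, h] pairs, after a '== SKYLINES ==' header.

== SKYLINES ==
[[10,3],[22,0]]
[[10,3],[22,0]]
[[10,3],[22,0],[29,17],[33,0]]
[[10,3],[16,6],[29,17],[33,0]]
[[7,5],[15,3],[16,6],[29,17],[33,0]]
[[7,5],[15,3],[16,6],[29,17],[33,0],[37,16],[48,0]]
[[7,5],[15,3],[16,6],[29,17],[33,0],[37,16],[48,0]]
[[0,2],[7,5],[15,3],[16,6],[29,17],[33,0],[37,16],[48,0]]
[[0,2],[7,5],[15,3],[16,6],[29,17],[33,0],[37,16],[48,0]]
[[0,2],[7,5],[15,3],[16,6],[22,8],[29,17],[33,0],[37,16],[48,0]]
[[0,2],[7,5],[15,3],[16,6],[22,8],[29,17],[33,5],[37,16],[48,0]]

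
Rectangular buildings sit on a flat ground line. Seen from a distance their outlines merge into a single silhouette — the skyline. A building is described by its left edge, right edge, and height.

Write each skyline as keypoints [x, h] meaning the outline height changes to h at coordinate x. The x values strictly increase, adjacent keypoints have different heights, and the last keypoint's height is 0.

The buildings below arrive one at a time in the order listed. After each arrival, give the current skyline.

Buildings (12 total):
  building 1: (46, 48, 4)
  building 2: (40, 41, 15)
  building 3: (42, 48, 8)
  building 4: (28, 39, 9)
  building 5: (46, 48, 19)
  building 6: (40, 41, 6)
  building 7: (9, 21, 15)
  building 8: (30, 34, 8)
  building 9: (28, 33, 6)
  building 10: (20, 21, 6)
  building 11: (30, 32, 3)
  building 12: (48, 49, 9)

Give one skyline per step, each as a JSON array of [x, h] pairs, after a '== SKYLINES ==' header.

== SKYLINES ==
[[46,4],[48,0]]
[[40,15],[41,0],[46,4],[48,0]]
[[40,15],[41,0],[42,8],[48,0]]
[[28,9],[39,0],[40,15],[41,0],[42,8],[48,0]]
[[28,9],[39,0],[40,15],[41,0],[42,8],[46,19],[48,0]]
[[28,9],[39,0],[40,15],[41,0],[42,8],[46,19],[48,0]]
[[9,15],[21,0],[28,9],[39,0],[40,15],[41,0],[42,8],[46,19],[48,0]]
[[9,15],[21,0],[28,9],[39,0],[40,15],[41,0],[42,8],[46,19],[48,0]]
[[9,15],[21,0],[28,9],[39,0],[40,15],[41,0],[42,8],[46,19],[48,0]]
[[9,15],[21,0],[28,9],[39,0],[40,15],[41,0],[42,8],[46,19],[48,0]]
[[9,15],[21,0],[28,9],[39,0],[40,15],[41,0],[42,8],[46,19],[48,0]]
[[9,15],[21,0],[28,9],[39,0],[40,15],[41,0],[42,8],[46,19],[48,9],[49,0]]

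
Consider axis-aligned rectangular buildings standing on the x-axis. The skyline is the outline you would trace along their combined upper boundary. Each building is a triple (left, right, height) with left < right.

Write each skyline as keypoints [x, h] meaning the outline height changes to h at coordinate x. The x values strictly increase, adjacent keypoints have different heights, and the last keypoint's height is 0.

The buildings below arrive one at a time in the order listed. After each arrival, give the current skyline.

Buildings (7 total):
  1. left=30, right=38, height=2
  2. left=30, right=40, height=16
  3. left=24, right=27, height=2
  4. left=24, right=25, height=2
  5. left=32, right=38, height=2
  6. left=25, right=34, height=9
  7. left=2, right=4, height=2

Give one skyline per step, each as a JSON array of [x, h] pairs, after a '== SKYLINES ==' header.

== SKYLINES ==
[[30,2],[38,0]]
[[30,16],[40,0]]
[[24,2],[27,0],[30,16],[40,0]]
[[24,2],[27,0],[30,16],[40,0]]
[[24,2],[27,0],[30,16],[40,0]]
[[24,2],[25,9],[30,16],[40,0]]
[[2,2],[4,0],[24,2],[25,9],[30,16],[40,0]]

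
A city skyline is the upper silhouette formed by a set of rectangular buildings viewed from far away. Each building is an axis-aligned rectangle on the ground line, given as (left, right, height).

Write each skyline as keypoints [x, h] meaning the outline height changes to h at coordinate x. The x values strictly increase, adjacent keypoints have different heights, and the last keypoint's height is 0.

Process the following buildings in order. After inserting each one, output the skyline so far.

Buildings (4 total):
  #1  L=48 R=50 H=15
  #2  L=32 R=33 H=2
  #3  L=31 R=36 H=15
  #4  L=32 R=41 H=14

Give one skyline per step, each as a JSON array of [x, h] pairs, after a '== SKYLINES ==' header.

== SKYLINES ==
[[48,15],[50,0]]
[[32,2],[33,0],[48,15],[50,0]]
[[31,15],[36,0],[48,15],[50,0]]
[[31,15],[36,14],[41,0],[48,15],[50,0]]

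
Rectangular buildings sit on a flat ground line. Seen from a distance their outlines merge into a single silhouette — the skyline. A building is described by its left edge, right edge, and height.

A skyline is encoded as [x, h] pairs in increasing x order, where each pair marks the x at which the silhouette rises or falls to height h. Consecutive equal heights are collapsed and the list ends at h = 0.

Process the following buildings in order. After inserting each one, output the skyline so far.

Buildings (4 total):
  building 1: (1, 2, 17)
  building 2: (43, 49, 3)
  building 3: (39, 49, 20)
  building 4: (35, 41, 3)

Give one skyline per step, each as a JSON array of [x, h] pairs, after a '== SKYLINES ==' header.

== SKYLINES ==
[[1,17],[2,0]]
[[1,17],[2,0],[43,3],[49,0]]
[[1,17],[2,0],[39,20],[49,0]]
[[1,17],[2,0],[35,3],[39,20],[49,0]]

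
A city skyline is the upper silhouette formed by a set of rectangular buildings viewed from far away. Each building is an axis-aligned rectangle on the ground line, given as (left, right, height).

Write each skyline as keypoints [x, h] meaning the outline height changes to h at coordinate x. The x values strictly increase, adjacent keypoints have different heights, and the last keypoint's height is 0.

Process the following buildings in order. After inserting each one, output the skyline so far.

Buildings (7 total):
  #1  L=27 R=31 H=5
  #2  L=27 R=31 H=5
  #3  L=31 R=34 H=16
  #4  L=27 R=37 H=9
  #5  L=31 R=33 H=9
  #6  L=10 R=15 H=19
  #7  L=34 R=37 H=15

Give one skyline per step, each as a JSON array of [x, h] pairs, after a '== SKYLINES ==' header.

== SKYLINES ==
[[27,5],[31,0]]
[[27,5],[31,0]]
[[27,5],[31,16],[34,0]]
[[27,9],[31,16],[34,9],[37,0]]
[[27,9],[31,16],[34,9],[37,0]]
[[10,19],[15,0],[27,9],[31,16],[34,9],[37,0]]
[[10,19],[15,0],[27,9],[31,16],[34,15],[37,0]]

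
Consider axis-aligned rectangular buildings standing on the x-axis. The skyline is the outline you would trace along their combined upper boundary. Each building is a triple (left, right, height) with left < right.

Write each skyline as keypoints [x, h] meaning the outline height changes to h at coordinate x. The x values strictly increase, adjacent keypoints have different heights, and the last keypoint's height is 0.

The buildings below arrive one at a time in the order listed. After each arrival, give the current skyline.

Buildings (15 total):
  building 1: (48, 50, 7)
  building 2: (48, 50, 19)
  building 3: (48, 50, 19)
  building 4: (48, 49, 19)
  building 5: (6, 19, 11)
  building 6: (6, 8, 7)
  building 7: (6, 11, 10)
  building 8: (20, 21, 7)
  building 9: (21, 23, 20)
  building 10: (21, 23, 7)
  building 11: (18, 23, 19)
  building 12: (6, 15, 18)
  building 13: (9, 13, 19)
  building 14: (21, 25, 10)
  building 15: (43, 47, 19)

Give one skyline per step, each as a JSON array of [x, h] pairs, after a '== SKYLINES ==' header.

== SKYLINES ==
[[48,7],[50,0]]
[[48,19],[50,0]]
[[48,19],[50,0]]
[[48,19],[50,0]]
[[6,11],[19,0],[48,19],[50,0]]
[[6,11],[19,0],[48,19],[50,0]]
[[6,11],[19,0],[48,19],[50,0]]
[[6,11],[19,0],[20,7],[21,0],[48,19],[50,0]]
[[6,11],[19,0],[20,7],[21,20],[23,0],[48,19],[50,0]]
[[6,11],[19,0],[20,7],[21,20],[23,0],[48,19],[50,0]]
[[6,11],[18,19],[21,20],[23,0],[48,19],[50,0]]
[[6,18],[15,11],[18,19],[21,20],[23,0],[48,19],[50,0]]
[[6,18],[9,19],[13,18],[15,11],[18,19],[21,20],[23,0],[48,19],[50,0]]
[[6,18],[9,19],[13,18],[15,11],[18,19],[21,20],[23,10],[25,0],[48,19],[50,0]]
[[6,18],[9,19],[13,18],[15,11],[18,19],[21,20],[23,10],[25,0],[43,19],[47,0],[48,19],[50,0]]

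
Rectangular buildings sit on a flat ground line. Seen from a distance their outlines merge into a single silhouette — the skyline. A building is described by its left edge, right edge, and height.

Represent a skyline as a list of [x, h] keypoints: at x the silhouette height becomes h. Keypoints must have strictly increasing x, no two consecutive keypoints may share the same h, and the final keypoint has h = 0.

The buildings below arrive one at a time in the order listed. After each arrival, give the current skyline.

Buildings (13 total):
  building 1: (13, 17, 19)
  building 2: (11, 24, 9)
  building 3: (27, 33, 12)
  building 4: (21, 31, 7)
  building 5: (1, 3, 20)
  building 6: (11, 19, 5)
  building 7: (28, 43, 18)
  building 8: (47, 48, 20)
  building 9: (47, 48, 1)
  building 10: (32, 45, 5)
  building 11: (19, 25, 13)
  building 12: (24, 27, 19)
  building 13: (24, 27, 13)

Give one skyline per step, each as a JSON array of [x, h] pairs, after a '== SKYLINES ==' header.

== SKYLINES ==
[[13,19],[17,0]]
[[11,9],[13,19],[17,9],[24,0]]
[[11,9],[13,19],[17,9],[24,0],[27,12],[33,0]]
[[11,9],[13,19],[17,9],[24,7],[27,12],[33,0]]
[[1,20],[3,0],[11,9],[13,19],[17,9],[24,7],[27,12],[33,0]]
[[1,20],[3,0],[11,9],[13,19],[17,9],[24,7],[27,12],[33,0]]
[[1,20],[3,0],[11,9],[13,19],[17,9],[24,7],[27,12],[28,18],[43,0]]
[[1,20],[3,0],[11,9],[13,19],[17,9],[24,7],[27,12],[28,18],[43,0],[47,20],[48,0]]
[[1,20],[3,0],[11,9],[13,19],[17,9],[24,7],[27,12],[28,18],[43,0],[47,20],[48,0]]
[[1,20],[3,0],[11,9],[13,19],[17,9],[24,7],[27,12],[28,18],[43,5],[45,0],[47,20],[48,0]]
[[1,20],[3,0],[11,9],[13,19],[17,9],[19,13],[25,7],[27,12],[28,18],[43,5],[45,0],[47,20],[48,0]]
[[1,20],[3,0],[11,9],[13,19],[17,9],[19,13],[24,19],[27,12],[28,18],[43,5],[45,0],[47,20],[48,0]]
[[1,20],[3,0],[11,9],[13,19],[17,9],[19,13],[24,19],[27,12],[28,18],[43,5],[45,0],[47,20],[48,0]]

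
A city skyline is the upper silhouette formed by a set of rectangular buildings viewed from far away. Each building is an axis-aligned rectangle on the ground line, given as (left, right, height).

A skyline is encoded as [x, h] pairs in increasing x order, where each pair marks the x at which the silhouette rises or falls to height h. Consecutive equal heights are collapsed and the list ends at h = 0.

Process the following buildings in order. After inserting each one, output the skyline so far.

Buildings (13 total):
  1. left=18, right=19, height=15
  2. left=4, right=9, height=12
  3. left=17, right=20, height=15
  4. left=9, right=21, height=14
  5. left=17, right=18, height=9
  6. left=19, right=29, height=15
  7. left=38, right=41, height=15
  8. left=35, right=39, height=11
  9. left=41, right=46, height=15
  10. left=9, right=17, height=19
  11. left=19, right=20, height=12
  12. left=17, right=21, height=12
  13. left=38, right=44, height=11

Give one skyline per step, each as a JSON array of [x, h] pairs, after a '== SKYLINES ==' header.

== SKYLINES ==
[[18,15],[19,0]]
[[4,12],[9,0],[18,15],[19,0]]
[[4,12],[9,0],[17,15],[20,0]]
[[4,12],[9,14],[17,15],[20,14],[21,0]]
[[4,12],[9,14],[17,15],[20,14],[21,0]]
[[4,12],[9,14],[17,15],[29,0]]
[[4,12],[9,14],[17,15],[29,0],[38,15],[41,0]]
[[4,12],[9,14],[17,15],[29,0],[35,11],[38,15],[41,0]]
[[4,12],[9,14],[17,15],[29,0],[35,11],[38,15],[46,0]]
[[4,12],[9,19],[17,15],[29,0],[35,11],[38,15],[46,0]]
[[4,12],[9,19],[17,15],[29,0],[35,11],[38,15],[46,0]]
[[4,12],[9,19],[17,15],[29,0],[35,11],[38,15],[46,0]]
[[4,12],[9,19],[17,15],[29,0],[35,11],[38,15],[46,0]]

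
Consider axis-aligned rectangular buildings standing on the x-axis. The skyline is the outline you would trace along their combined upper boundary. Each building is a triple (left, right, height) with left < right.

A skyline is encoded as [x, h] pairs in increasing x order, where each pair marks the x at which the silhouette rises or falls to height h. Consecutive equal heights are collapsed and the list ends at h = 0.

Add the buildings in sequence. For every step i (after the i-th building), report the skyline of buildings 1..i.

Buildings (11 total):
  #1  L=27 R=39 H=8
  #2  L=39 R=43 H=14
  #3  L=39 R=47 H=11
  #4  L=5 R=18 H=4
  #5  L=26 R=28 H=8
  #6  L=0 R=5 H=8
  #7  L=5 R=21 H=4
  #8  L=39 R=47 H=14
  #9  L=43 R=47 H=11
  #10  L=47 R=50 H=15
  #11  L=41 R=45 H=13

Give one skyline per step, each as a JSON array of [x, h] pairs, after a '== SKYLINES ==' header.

== SKYLINES ==
[[27,8],[39,0]]
[[27,8],[39,14],[43,0]]
[[27,8],[39,14],[43,11],[47,0]]
[[5,4],[18,0],[27,8],[39,14],[43,11],[47,0]]
[[5,4],[18,0],[26,8],[39,14],[43,11],[47,0]]
[[0,8],[5,4],[18,0],[26,8],[39,14],[43,11],[47,0]]
[[0,8],[5,4],[21,0],[26,8],[39,14],[43,11],[47,0]]
[[0,8],[5,4],[21,0],[26,8],[39,14],[47,0]]
[[0,8],[5,4],[21,0],[26,8],[39,14],[47,0]]
[[0,8],[5,4],[21,0],[26,8],[39,14],[47,15],[50,0]]
[[0,8],[5,4],[21,0],[26,8],[39,14],[47,15],[50,0]]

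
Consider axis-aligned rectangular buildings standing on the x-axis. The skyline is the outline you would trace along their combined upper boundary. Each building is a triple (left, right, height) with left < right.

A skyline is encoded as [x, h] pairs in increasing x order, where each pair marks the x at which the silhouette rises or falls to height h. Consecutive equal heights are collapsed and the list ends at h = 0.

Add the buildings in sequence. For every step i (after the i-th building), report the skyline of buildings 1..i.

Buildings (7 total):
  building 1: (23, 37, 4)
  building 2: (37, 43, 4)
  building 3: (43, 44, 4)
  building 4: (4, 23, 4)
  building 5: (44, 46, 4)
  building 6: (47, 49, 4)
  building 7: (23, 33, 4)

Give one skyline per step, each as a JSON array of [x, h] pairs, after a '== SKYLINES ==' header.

== SKYLINES ==
[[23,4],[37,0]]
[[23,4],[43,0]]
[[23,4],[44,0]]
[[4,4],[44,0]]
[[4,4],[46,0]]
[[4,4],[46,0],[47,4],[49,0]]
[[4,4],[46,0],[47,4],[49,0]]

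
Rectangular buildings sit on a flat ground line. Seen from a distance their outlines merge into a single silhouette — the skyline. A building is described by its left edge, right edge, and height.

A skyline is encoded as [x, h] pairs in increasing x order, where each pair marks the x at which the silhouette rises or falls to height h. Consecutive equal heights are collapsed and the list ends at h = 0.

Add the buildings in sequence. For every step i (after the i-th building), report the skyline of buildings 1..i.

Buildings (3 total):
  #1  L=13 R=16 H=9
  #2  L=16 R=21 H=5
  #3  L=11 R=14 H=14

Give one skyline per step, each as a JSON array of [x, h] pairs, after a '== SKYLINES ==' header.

== SKYLINES ==
[[13,9],[16,0]]
[[13,9],[16,5],[21,0]]
[[11,14],[14,9],[16,5],[21,0]]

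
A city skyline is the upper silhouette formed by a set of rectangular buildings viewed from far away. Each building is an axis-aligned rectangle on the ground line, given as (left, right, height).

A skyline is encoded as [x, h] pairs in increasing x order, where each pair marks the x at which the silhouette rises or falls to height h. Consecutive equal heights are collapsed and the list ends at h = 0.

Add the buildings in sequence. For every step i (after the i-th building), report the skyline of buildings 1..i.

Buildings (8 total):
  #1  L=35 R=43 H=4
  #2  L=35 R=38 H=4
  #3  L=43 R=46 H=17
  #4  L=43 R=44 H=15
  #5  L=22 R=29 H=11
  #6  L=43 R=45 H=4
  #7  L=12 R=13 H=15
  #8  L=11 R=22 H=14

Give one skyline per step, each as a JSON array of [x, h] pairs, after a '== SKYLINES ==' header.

== SKYLINES ==
[[35,4],[43,0]]
[[35,4],[43,0]]
[[35,4],[43,17],[46,0]]
[[35,4],[43,17],[46,0]]
[[22,11],[29,0],[35,4],[43,17],[46,0]]
[[22,11],[29,0],[35,4],[43,17],[46,0]]
[[12,15],[13,0],[22,11],[29,0],[35,4],[43,17],[46,0]]
[[11,14],[12,15],[13,14],[22,11],[29,0],[35,4],[43,17],[46,0]]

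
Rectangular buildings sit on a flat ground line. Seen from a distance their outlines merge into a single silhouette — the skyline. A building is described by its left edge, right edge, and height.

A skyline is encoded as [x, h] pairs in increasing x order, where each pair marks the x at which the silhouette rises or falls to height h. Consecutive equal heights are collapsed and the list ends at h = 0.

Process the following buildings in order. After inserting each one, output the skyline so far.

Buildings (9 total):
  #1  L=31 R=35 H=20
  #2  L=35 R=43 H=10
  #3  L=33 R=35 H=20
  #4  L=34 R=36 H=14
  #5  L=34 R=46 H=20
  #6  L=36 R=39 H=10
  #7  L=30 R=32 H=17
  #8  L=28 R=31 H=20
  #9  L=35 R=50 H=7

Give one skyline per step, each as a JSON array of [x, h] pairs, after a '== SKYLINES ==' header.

== SKYLINES ==
[[31,20],[35,0]]
[[31,20],[35,10],[43,0]]
[[31,20],[35,10],[43,0]]
[[31,20],[35,14],[36,10],[43,0]]
[[31,20],[46,0]]
[[31,20],[46,0]]
[[30,17],[31,20],[46,0]]
[[28,20],[46,0]]
[[28,20],[46,7],[50,0]]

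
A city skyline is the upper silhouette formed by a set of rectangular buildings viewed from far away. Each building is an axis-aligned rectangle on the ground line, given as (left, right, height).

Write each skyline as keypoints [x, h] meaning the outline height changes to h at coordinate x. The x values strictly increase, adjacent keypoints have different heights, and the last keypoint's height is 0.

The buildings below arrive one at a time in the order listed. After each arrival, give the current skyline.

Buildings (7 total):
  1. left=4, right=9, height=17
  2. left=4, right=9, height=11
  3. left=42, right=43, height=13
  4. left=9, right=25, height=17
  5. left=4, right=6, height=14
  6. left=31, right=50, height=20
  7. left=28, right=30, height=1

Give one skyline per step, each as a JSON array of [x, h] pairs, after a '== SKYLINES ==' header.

== SKYLINES ==
[[4,17],[9,0]]
[[4,17],[9,0]]
[[4,17],[9,0],[42,13],[43,0]]
[[4,17],[25,0],[42,13],[43,0]]
[[4,17],[25,0],[42,13],[43,0]]
[[4,17],[25,0],[31,20],[50,0]]
[[4,17],[25,0],[28,1],[30,0],[31,20],[50,0]]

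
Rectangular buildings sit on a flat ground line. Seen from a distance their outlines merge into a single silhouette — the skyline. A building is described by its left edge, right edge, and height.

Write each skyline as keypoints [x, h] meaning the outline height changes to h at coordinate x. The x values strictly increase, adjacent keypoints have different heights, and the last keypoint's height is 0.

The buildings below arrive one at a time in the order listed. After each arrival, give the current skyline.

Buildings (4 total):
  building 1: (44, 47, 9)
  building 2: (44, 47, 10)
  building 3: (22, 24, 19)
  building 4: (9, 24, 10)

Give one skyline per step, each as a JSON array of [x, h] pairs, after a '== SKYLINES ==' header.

== SKYLINES ==
[[44,9],[47,0]]
[[44,10],[47,0]]
[[22,19],[24,0],[44,10],[47,0]]
[[9,10],[22,19],[24,0],[44,10],[47,0]]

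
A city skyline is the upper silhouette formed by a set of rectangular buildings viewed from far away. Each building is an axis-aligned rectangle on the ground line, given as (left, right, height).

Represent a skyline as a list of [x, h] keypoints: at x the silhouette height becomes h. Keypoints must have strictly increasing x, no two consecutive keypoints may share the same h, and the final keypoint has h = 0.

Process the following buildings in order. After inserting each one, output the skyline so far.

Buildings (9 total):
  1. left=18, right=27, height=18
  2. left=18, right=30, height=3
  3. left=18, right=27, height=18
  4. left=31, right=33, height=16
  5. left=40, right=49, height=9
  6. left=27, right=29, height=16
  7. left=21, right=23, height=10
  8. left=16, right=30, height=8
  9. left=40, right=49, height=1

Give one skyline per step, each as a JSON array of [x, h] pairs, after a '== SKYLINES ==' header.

== SKYLINES ==
[[18,18],[27,0]]
[[18,18],[27,3],[30,0]]
[[18,18],[27,3],[30,0]]
[[18,18],[27,3],[30,0],[31,16],[33,0]]
[[18,18],[27,3],[30,0],[31,16],[33,0],[40,9],[49,0]]
[[18,18],[27,16],[29,3],[30,0],[31,16],[33,0],[40,9],[49,0]]
[[18,18],[27,16],[29,3],[30,0],[31,16],[33,0],[40,9],[49,0]]
[[16,8],[18,18],[27,16],[29,8],[30,0],[31,16],[33,0],[40,9],[49,0]]
[[16,8],[18,18],[27,16],[29,8],[30,0],[31,16],[33,0],[40,9],[49,0]]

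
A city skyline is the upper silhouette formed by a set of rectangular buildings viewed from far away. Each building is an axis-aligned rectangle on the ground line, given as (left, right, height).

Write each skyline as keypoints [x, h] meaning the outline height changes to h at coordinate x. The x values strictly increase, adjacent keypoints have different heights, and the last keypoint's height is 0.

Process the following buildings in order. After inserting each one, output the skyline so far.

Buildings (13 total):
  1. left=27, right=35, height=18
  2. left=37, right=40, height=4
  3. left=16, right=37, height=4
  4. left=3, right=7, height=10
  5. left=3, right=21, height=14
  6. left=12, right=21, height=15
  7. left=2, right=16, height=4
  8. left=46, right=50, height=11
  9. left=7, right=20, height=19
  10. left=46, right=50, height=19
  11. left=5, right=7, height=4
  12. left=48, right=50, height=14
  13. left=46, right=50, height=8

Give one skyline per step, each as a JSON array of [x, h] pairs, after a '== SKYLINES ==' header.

== SKYLINES ==
[[27,18],[35,0]]
[[27,18],[35,0],[37,4],[40,0]]
[[16,4],[27,18],[35,4],[40,0]]
[[3,10],[7,0],[16,4],[27,18],[35,4],[40,0]]
[[3,14],[21,4],[27,18],[35,4],[40,0]]
[[3,14],[12,15],[21,4],[27,18],[35,4],[40,0]]
[[2,4],[3,14],[12,15],[21,4],[27,18],[35,4],[40,0]]
[[2,4],[3,14],[12,15],[21,4],[27,18],[35,4],[40,0],[46,11],[50,0]]
[[2,4],[3,14],[7,19],[20,15],[21,4],[27,18],[35,4],[40,0],[46,11],[50,0]]
[[2,4],[3,14],[7,19],[20,15],[21,4],[27,18],[35,4],[40,0],[46,19],[50,0]]
[[2,4],[3,14],[7,19],[20,15],[21,4],[27,18],[35,4],[40,0],[46,19],[50,0]]
[[2,4],[3,14],[7,19],[20,15],[21,4],[27,18],[35,4],[40,0],[46,19],[50,0]]
[[2,4],[3,14],[7,19],[20,15],[21,4],[27,18],[35,4],[40,0],[46,19],[50,0]]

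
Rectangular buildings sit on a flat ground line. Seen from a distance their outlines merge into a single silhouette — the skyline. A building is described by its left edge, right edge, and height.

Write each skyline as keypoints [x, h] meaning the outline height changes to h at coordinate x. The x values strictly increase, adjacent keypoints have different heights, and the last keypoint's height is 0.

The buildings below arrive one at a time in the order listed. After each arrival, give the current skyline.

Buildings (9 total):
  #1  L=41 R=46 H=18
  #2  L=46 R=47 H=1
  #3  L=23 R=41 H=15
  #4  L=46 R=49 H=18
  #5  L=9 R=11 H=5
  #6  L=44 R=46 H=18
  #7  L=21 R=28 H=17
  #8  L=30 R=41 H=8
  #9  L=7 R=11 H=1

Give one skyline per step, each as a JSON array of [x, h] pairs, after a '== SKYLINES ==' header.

== SKYLINES ==
[[41,18],[46,0]]
[[41,18],[46,1],[47,0]]
[[23,15],[41,18],[46,1],[47,0]]
[[23,15],[41,18],[49,0]]
[[9,5],[11,0],[23,15],[41,18],[49,0]]
[[9,5],[11,0],[23,15],[41,18],[49,0]]
[[9,5],[11,0],[21,17],[28,15],[41,18],[49,0]]
[[9,5],[11,0],[21,17],[28,15],[41,18],[49,0]]
[[7,1],[9,5],[11,0],[21,17],[28,15],[41,18],[49,0]]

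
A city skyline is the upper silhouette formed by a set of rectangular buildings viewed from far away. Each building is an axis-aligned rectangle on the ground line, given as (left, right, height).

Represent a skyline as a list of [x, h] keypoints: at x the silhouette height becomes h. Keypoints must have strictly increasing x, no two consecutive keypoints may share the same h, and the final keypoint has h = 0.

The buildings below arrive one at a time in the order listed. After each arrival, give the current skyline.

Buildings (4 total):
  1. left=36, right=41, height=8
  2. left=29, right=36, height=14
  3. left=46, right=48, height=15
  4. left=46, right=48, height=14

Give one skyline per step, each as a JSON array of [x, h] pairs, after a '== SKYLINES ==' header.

== SKYLINES ==
[[36,8],[41,0]]
[[29,14],[36,8],[41,0]]
[[29,14],[36,8],[41,0],[46,15],[48,0]]
[[29,14],[36,8],[41,0],[46,15],[48,0]]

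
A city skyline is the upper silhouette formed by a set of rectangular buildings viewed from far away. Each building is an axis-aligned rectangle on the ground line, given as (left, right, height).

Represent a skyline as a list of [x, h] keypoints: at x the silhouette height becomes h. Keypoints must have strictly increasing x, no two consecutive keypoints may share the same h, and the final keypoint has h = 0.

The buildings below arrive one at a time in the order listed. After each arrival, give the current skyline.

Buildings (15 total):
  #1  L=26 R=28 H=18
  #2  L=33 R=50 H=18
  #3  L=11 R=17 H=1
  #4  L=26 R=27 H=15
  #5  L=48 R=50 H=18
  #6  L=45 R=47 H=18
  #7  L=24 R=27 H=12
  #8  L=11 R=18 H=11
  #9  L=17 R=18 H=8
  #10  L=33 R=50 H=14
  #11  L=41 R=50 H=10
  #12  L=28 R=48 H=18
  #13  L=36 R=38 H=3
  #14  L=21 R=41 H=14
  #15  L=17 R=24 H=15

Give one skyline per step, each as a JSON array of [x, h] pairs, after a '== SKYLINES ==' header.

== SKYLINES ==
[[26,18],[28,0]]
[[26,18],[28,0],[33,18],[50,0]]
[[11,1],[17,0],[26,18],[28,0],[33,18],[50,0]]
[[11,1],[17,0],[26,18],[28,0],[33,18],[50,0]]
[[11,1],[17,0],[26,18],[28,0],[33,18],[50,0]]
[[11,1],[17,0],[26,18],[28,0],[33,18],[50,0]]
[[11,1],[17,0],[24,12],[26,18],[28,0],[33,18],[50,0]]
[[11,11],[18,0],[24,12],[26,18],[28,0],[33,18],[50,0]]
[[11,11],[18,0],[24,12],[26,18],[28,0],[33,18],[50,0]]
[[11,11],[18,0],[24,12],[26,18],[28,0],[33,18],[50,0]]
[[11,11],[18,0],[24,12],[26,18],[28,0],[33,18],[50,0]]
[[11,11],[18,0],[24,12],[26,18],[50,0]]
[[11,11],[18,0],[24,12],[26,18],[50,0]]
[[11,11],[18,0],[21,14],[26,18],[50,0]]
[[11,11],[17,15],[24,14],[26,18],[50,0]]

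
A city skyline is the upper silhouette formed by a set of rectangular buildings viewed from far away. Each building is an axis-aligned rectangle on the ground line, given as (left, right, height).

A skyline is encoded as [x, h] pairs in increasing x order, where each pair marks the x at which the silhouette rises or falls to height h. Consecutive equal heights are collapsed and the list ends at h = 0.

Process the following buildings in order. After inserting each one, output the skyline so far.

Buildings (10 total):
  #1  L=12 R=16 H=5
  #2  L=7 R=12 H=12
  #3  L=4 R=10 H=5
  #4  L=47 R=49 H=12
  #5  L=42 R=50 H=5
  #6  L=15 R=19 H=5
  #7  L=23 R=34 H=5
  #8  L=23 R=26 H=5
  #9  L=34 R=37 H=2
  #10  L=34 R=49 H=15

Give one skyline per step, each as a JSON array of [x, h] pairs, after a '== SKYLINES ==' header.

== SKYLINES ==
[[12,5],[16,0]]
[[7,12],[12,5],[16,0]]
[[4,5],[7,12],[12,5],[16,0]]
[[4,5],[7,12],[12,5],[16,0],[47,12],[49,0]]
[[4,5],[7,12],[12,5],[16,0],[42,5],[47,12],[49,5],[50,0]]
[[4,5],[7,12],[12,5],[19,0],[42,5],[47,12],[49,5],[50,0]]
[[4,5],[7,12],[12,5],[19,0],[23,5],[34,0],[42,5],[47,12],[49,5],[50,0]]
[[4,5],[7,12],[12,5],[19,0],[23,5],[34,0],[42,5],[47,12],[49,5],[50,0]]
[[4,5],[7,12],[12,5],[19,0],[23,5],[34,2],[37,0],[42,5],[47,12],[49,5],[50,0]]
[[4,5],[7,12],[12,5],[19,0],[23,5],[34,15],[49,5],[50,0]]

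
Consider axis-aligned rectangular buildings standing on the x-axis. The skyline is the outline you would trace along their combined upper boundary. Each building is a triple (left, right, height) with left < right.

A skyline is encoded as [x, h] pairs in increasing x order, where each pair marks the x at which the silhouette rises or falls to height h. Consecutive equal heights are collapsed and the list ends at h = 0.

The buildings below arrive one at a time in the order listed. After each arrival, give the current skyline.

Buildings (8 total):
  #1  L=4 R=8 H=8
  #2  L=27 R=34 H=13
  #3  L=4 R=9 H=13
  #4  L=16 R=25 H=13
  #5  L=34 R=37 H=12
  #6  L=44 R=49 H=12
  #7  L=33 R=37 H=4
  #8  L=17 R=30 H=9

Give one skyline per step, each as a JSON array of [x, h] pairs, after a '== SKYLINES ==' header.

== SKYLINES ==
[[4,8],[8,0]]
[[4,8],[8,0],[27,13],[34,0]]
[[4,13],[9,0],[27,13],[34,0]]
[[4,13],[9,0],[16,13],[25,0],[27,13],[34,0]]
[[4,13],[9,0],[16,13],[25,0],[27,13],[34,12],[37,0]]
[[4,13],[9,0],[16,13],[25,0],[27,13],[34,12],[37,0],[44,12],[49,0]]
[[4,13],[9,0],[16,13],[25,0],[27,13],[34,12],[37,0],[44,12],[49,0]]
[[4,13],[9,0],[16,13],[25,9],[27,13],[34,12],[37,0],[44,12],[49,0]]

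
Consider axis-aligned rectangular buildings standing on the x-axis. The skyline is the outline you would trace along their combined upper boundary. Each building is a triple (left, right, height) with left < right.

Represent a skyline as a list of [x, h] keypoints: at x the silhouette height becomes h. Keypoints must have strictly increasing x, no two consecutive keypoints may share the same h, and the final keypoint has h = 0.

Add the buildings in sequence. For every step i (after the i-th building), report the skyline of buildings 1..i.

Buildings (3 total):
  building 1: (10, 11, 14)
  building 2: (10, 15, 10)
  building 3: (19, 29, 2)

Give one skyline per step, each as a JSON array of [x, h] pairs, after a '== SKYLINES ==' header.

== SKYLINES ==
[[10,14],[11,0]]
[[10,14],[11,10],[15,0]]
[[10,14],[11,10],[15,0],[19,2],[29,0]]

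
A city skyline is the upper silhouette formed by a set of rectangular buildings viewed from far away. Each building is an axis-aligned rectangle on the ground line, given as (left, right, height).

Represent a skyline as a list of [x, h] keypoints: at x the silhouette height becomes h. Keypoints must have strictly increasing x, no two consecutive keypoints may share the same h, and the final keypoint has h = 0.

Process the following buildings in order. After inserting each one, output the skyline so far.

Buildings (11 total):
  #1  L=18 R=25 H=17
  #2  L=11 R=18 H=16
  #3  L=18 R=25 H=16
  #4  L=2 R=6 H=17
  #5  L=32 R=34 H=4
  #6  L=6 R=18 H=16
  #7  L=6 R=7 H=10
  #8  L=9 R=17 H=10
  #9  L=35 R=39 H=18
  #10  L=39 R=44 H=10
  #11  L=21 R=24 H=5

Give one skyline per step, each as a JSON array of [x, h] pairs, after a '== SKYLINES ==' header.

== SKYLINES ==
[[18,17],[25,0]]
[[11,16],[18,17],[25,0]]
[[11,16],[18,17],[25,0]]
[[2,17],[6,0],[11,16],[18,17],[25,0]]
[[2,17],[6,0],[11,16],[18,17],[25,0],[32,4],[34,0]]
[[2,17],[6,16],[18,17],[25,0],[32,4],[34,0]]
[[2,17],[6,16],[18,17],[25,0],[32,4],[34,0]]
[[2,17],[6,16],[18,17],[25,0],[32,4],[34,0]]
[[2,17],[6,16],[18,17],[25,0],[32,4],[34,0],[35,18],[39,0]]
[[2,17],[6,16],[18,17],[25,0],[32,4],[34,0],[35,18],[39,10],[44,0]]
[[2,17],[6,16],[18,17],[25,0],[32,4],[34,0],[35,18],[39,10],[44,0]]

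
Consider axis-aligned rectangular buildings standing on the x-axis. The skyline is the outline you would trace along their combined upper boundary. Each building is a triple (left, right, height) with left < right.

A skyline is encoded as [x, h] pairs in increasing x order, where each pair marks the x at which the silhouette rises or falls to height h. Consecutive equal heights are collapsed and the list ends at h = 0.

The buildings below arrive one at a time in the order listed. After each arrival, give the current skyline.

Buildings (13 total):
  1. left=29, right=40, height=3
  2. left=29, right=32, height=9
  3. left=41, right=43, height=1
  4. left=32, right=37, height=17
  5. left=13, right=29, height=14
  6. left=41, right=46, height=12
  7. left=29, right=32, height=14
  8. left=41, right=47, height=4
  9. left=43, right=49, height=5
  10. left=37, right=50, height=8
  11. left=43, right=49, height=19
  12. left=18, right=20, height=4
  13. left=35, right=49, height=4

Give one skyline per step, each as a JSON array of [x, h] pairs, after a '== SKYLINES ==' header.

== SKYLINES ==
[[29,3],[40,0]]
[[29,9],[32,3],[40,0]]
[[29,9],[32,3],[40,0],[41,1],[43,0]]
[[29,9],[32,17],[37,3],[40,0],[41,1],[43,0]]
[[13,14],[29,9],[32,17],[37,3],[40,0],[41,1],[43,0]]
[[13,14],[29,9],[32,17],[37,3],[40,0],[41,12],[46,0]]
[[13,14],[32,17],[37,3],[40,0],[41,12],[46,0]]
[[13,14],[32,17],[37,3],[40,0],[41,12],[46,4],[47,0]]
[[13,14],[32,17],[37,3],[40,0],[41,12],[46,5],[49,0]]
[[13,14],[32,17],[37,8],[41,12],[46,8],[50,0]]
[[13,14],[32,17],[37,8],[41,12],[43,19],[49,8],[50,0]]
[[13,14],[32,17],[37,8],[41,12],[43,19],[49,8],[50,0]]
[[13,14],[32,17],[37,8],[41,12],[43,19],[49,8],[50,0]]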